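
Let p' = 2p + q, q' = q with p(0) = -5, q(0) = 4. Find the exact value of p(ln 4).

A = [[2,1],[0,1]]; eigenvalues λ = 1, 2.
Eigenvectors: (1,-1) for λ=1, (1,0) for λ=2.
From the initial condition, c_1 = -4, c_2 = -1.
p(ln 4) = (-4)(4^1)(1) + (-1)(4^2)(1) = -32.

-32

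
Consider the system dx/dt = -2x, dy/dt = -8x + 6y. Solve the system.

x(t) = -C_1e^(-2t), y(t) = -C_1e^(-2t) + C_2e^(6t)

Coefficient matrix A = [[-2, 0], [-8, 6]].
Characteristic polynomial det(A - λI) = λ^2 - 4λ - 12 = 0.
Eigenvalues λ = -2, 6.
For λ=-2: (A-λI) row 2 is [-8, 8], so an eigenvector is (-1, -1).
For λ=6: (A-λI) row 1 is [-8, 0], so an eigenvector is (0, 1).
General solution: C_1e^(-2t)(-1,-1) + C_2e^(6t)(0,1).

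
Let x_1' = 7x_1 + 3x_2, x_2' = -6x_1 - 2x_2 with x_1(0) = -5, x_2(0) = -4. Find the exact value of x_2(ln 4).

A = [[7,3],[-6,-2]]; eigenvalues λ = 4, 1.
Eigenvectors: (-1,1) for λ=4, (1,-2) for λ=1.
From the initial condition, c_1 = 14, c_2 = 9.
x_2(ln 4) = (14)(4^4)(1) + (9)(4^1)(-2) = 3512.

3512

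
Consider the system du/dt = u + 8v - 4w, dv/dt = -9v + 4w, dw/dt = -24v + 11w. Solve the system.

u(t) = C_2e^(t) - 2C_3e^(3t), v(t) = C_1e^(-t) + C_3e^(3t), w(t) = 2C_1e^(-t) + 3C_3e^(3t)

Coefficient matrix A = [[1, 8, -4], [0, -9, 4], [0, -24, 11]].
det(A - λI) = 0 gives eigenvalues λ = -1, 1, 3.
For λ=-1: eigenvector (0,1,2).
For λ=1: eigenvector (1,0,0).
For λ=3: eigenvector (-2,1,3).
General solution: C_1e^(-t)(0,1,2) + C_2e^(t)(1,0,0) + C_3e^(3t)(-2,1,3).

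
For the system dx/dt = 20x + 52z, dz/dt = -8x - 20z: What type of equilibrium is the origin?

A = [[20,52],[-8,-20]]; det(A-λI) = λ^2 + 16.
λ = 0 ± 4i: zero real part.

center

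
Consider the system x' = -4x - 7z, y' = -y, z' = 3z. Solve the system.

Coefficient matrix A = [[-4, 0, -7], [0, -1, 0], [0, 0, 3]].
det(A - λI) = 0 gives eigenvalues λ = -1, -4, 3.
For λ=-1: eigenvector (0,1,0).
For λ=-4: eigenvector (1,0,0).
For λ=3: eigenvector (-1,0,1).
General solution: C_1e^(-t)(0,1,0) + C_2e^(-4t)(1,0,0) + C_3e^(3t)(-1,0,1).

x(t) = C_2e^(-4t) - C_3e^(3t), y(t) = C_1e^(-t), z(t) = C_3e^(3t)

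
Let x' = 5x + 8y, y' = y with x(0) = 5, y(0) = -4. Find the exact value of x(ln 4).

-3040

A = [[5,8],[0,1]]; eigenvalues λ = 1, 5.
Eigenvectors: (-2,1) for λ=1, (1,0) for λ=5.
From the initial condition, c_1 = -4, c_2 = -3.
x(ln 4) = (-4)(4^1)(-2) + (-3)(4^5)(1) = -3040.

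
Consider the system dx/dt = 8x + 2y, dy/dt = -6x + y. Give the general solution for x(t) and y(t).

x(t) = K_1e^(4t) + 2K_2e^(5t), y(t) = -2K_1e^(4t) - 3K_2e^(5t)

Coefficient matrix A = [[8, 2], [-6, 1]].
Characteristic polynomial det(A - λI) = λ^2 - 9λ + 20 = 0.
Eigenvalues λ = 4, 5.
For λ=4: (A-λI) row 1 is [4, 2], so an eigenvector is (1, -2).
For λ=5: (A-λI) row 1 is [3, 2], so an eigenvector is (2, -3).
General solution: K_1e^(4t)(1,-2) + K_2e^(5t)(2,-3).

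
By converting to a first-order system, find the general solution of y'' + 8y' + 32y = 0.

Let x_1 = y, x_2 = y'. Then x_1' = x_2 and x_2' = -32x_1 - 8x_2.
A = [[0,1],[-32,-8]]; det(A-λI) = λ^2 + 8λ + 32.
Eigenvalues λ = -4 ± 4i.

y(t) = c_1e^(-4t)cos(4t) + c_2e^(-4t)sin(4t)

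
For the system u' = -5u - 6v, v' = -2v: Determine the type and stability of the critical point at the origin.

stable node

A = [[-5,-6],[0,-2]]; det(A-λI) = λ^2 + 7λ + 10.
λ = -2, -5: both negative.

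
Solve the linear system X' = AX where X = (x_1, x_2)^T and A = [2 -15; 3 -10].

Coefficient matrix A = [[2, -15], [3, -10]].
Characteristic polynomial det(A - λI) = λ^2 + 8λ + 25 = 0.
Eigenvalues λ = -4 ± 3i (complex conjugate pair).
For λ=-4+3i: an eigenvector is (1,0) - i(2,1) = (1 - 2i, 0 - i).
A real fundamental pair from Re and Im of e^((-4+3i)t)v: X_1 = e^(-4t)(cos(3t)·(1,0) + sin(3t)·(2,1)), X_2 = e^(-4t)(sin(3t)·(1,0) - cos(3t)·(2,1)).
General solution: C_1X_1 + C_2X_2.

x_1(t) = 2C_1e^(-4t)sin(3t) + C_1e^(-4t)cos(3t) + C_2e^(-4t)sin(3t) - 2C_2e^(-4t)cos(3t), x_2(t) = C_1e^(-4t)sin(3t) - C_2e^(-4t)cos(3t)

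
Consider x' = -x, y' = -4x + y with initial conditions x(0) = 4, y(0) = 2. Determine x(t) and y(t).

Coefficient matrix A = [[-1, 0], [-4, 1]].
Characteristic polynomial det(A - λI) = λ^2 - 1 = 0.
Eigenvalues λ = -1, 1.
For λ=-1: (A-λI) row 2 is [-4, 2], so an eigenvector is (1, 2).
For λ=1: (A-λI) row 1 is [-2, 0], so an eigenvector is (0, 1).
General solution: K_1e^(-t)(1,2) + K_2e^(t)(0,1).
Applying x(0)=4, y(0)=2 gives K_1=4, K_2=-6.

x(t) = 4e^(-t), y(t) = -6e^(t) + 8e^(-t)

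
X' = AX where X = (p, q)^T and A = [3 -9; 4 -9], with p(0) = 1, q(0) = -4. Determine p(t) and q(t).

Coefficient matrix A = [[3, -9], [4, -9]].
Characteristic polynomial det(A - λI) = λ^2 + 6λ + 9 = 0.
Single eigenvalue λ = -3 with algebraic multiplicity 2.
Eigenvector v = (-3,-2); generalized eigenvector w with (A-λI)w=v is (1,1).
General solution: e^(-3t)[c_1·v + c_2·(t·v + w)].
Applying p(0)=1, q(0)=-4 gives c_1=-5, c_2=-14.

p(t) = 42te^(-3t) + e^(-3t), q(t) = 28te^(-3t) - 4e^(-3t)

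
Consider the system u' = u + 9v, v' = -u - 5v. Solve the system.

u(t) = -3C_1e^(-2t) - 3C_2te^(-2t) + 2C_2e^(-2t), v(t) = C_1e^(-2t) + C_2te^(-2t) - C_2e^(-2t)

Coefficient matrix A = [[1, 9], [-1, -5]].
Characteristic polynomial det(A - λI) = λ^2 + 4λ + 4 = 0.
Single eigenvalue λ = -2 with algebraic multiplicity 2.
Eigenvector v = (-3,1); generalized eigenvector w with (A-λI)w=v is (2,-1).
General solution: e^(-2t)[C_1·v + C_2·(t·v + w)].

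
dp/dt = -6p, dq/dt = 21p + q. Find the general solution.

p(t) = K_1e^(-6t), q(t) = -3K_1e^(-6t) + K_2e^(t)

Coefficient matrix A = [[-6, 0], [21, 1]].
Characteristic polynomial det(A - λI) = λ^2 + 5λ - 6 = 0.
Eigenvalues λ = -6, 1.
For λ=-6: (A-λI) row 2 is [21, 7], so an eigenvector is (1, -3).
For λ=1: (A-λI) row 1 is [-7, 0], so an eigenvector is (0, 1).
General solution: K_1e^(-6t)(1,-3) + K_2e^(t)(0,1).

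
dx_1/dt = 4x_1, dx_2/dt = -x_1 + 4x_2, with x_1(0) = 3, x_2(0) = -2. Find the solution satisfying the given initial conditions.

x_1(t) = 3e^(4t), x_2(t) = -3te^(4t) - 2e^(4t)

Coefficient matrix A = [[4, 0], [-1, 4]].
Characteristic polynomial det(A - λI) = λ^2 - 8λ + 16 = 0.
Single eigenvalue λ = 4 with algebraic multiplicity 2.
Eigenvector v = (0,1); generalized eigenvector w with (A-λI)w=v is (-1,-1).
General solution: e^(4t)[K_1·v + K_2·(t·v + w)].
Applying x_1(0)=3, x_2(0)=-2 gives K_1=-5, K_2=-3.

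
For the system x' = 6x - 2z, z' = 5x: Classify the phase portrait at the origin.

unstable spiral

A = [[6,-2],[5,0]]; det(A-λI) = λ^2 - 6λ + 10.
λ = 3 ± i: positive real part.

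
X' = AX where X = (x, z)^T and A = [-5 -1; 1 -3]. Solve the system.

x(t) = -c_1e^(-4t) - c_2te^(-4t) + 3c_2e^(-4t), z(t) = c_1e^(-4t) + c_2te^(-4t) - 2c_2e^(-4t)

Coefficient matrix A = [[-5, -1], [1, -3]].
Characteristic polynomial det(A - λI) = λ^2 + 8λ + 16 = 0.
Single eigenvalue λ = -4 with algebraic multiplicity 2.
Eigenvector v = (-1,1); generalized eigenvector w with (A-λI)w=v is (3,-2).
General solution: e^(-4t)[c_1·v + c_2·(t·v + w)].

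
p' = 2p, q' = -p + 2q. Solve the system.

Coefficient matrix A = [[2, 0], [-1, 2]].
Characteristic polynomial det(A - λI) = λ^2 - 4λ + 4 = 0.
Single eigenvalue λ = 2 with algebraic multiplicity 2.
Eigenvector v = (0,1); generalized eigenvector w with (A-λI)w=v is (-1,2).
General solution: e^(2t)[C_1·v + C_2·(t·v + w)].

p(t) = -C_2e^(2t), q(t) = C_1e^(2t) + C_2te^(2t) + 2C_2e^(2t)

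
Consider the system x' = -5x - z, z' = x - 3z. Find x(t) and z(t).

x(t) = -K_1e^(-4t) - K_2te^(-4t) - 2K_2e^(-4t), z(t) = K_1e^(-4t) + K_2te^(-4t) + 3K_2e^(-4t)

Coefficient matrix A = [[-5, -1], [1, -3]].
Characteristic polynomial det(A - λI) = λ^2 + 8λ + 16 = 0.
Single eigenvalue λ = -4 with algebraic multiplicity 2.
Eigenvector v = (-1,1); generalized eigenvector w with (A-λI)w=v is (-2,3).
General solution: e^(-4t)[K_1·v + K_2·(t·v + w)].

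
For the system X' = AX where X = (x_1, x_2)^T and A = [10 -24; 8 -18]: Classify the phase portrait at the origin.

A = [[10,-24],[8,-18]]; det(A-λI) = λ^2 + 8λ + 12.
λ = -2, -6: both negative.

stable node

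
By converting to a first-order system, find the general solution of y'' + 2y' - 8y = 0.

y(t) = C_1e^(-4t) + C_2e^(2t)

Let x_1 = y, x_2 = y'. Then x_1' = x_2 and x_2' = 8x_1 - 2x_2.
A = [[0,1],[8,-2]]; det(A-λI) = λ^2 + 2λ - 8.
Eigenvalues λ = -4, 2 with eigenvectors (1,-4), (1,2).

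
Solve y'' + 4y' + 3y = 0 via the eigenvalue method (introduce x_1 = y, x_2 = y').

y(t) = c_1e^(-3t) + c_2e^(-t)

Let x_1 = y, x_2 = y'. Then x_1' = x_2 and x_2' = -3x_1 - 4x_2.
A = [[0,1],[-3,-4]]; det(A-λI) = λ^2 + 4λ + 3.
Eigenvalues λ = -3, -1 with eigenvectors (1,-3), (1,-1).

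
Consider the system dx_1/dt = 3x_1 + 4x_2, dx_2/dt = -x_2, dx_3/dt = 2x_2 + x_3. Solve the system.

x_1(t) = C_1e^(3t) - C_3e^(-t), x_2(t) = C_3e^(-t), x_3(t) = C_2e^(t) - C_3e^(-t)

Coefficient matrix A = [[3, 4, 0], [0, -1, 0], [0, 2, 1]].
det(A - λI) = 0 gives eigenvalues λ = 3, 1, -1.
For λ=3: eigenvector (1,0,0).
For λ=1: eigenvector (0,0,1).
For λ=-1: eigenvector (-1,1,-1).
General solution: C_1e^(3t)(1,0,0) + C_2e^(t)(0,0,1) + C_3e^(-t)(-1,1,-1).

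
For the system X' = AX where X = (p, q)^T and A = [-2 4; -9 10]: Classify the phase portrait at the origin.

A = [[-2,4],[-9,10]]; det(A-λI) = λ^2 - 8λ + 16.
repeated λ = 4 with a single eigenvector.

unstable improper node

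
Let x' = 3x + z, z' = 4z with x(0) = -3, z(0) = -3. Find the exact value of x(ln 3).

-243

A = [[3,1],[0,4]]; eigenvalues λ = 3, 4.
Eigenvectors: (-1,0) for λ=3, (1,1) for λ=4.
From the initial condition, c_1 = 0, c_2 = -3.
x(ln 3) = (0)(3^3)(-1) + (-3)(3^4)(1) = -243.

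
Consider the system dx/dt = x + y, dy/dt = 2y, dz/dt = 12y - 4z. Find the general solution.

x(t) = C_1e^(t) + C_3e^(2t), y(t) = C_3e^(2t), z(t) = C_2e^(-4t) + 2C_3e^(2t)

Coefficient matrix A = [[1, 1, 0], [0, 2, 0], [0, 12, -4]].
det(A - λI) = 0 gives eigenvalues λ = 1, -4, 2.
For λ=1: eigenvector (1,0,0).
For λ=-4: eigenvector (0,0,1).
For λ=2: eigenvector (1,1,2).
General solution: C_1e^(t)(1,0,0) + C_2e^(-4t)(0,0,1) + C_3e^(2t)(1,1,2).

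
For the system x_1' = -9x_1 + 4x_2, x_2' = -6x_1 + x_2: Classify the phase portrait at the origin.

stable node

A = [[-9,4],[-6,1]]; det(A-λI) = λ^2 + 8λ + 15.
λ = -5, -3: both negative.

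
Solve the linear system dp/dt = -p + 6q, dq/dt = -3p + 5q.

Coefficient matrix A = [[-1, 6], [-3, 5]].
Characteristic polynomial det(A - λI) = λ^2 - 4λ + 13 = 0.
Eigenvalues λ = 2 ± 3i (complex conjugate pair).
For λ=2+3i: an eigenvector is (1,0) - i(-1,-1) = (1 + i, 0 + i).
A real fundamental pair from Re and Im of e^((2+3i)t)v: X_1 = e^(2t)(cos(3t)·(1,0) + sin(3t)·(-1,-1)), X_2 = e^(2t)(sin(3t)·(1,0) - cos(3t)·(-1,-1)).
General solution: c_1X_1 + c_2X_2.

p(t) = -c_1e^(2t)sin(3t) + c_1e^(2t)cos(3t) + c_2e^(2t)sin(3t) + c_2e^(2t)cos(3t), q(t) = -c_1e^(2t)sin(3t) + c_2e^(2t)cos(3t)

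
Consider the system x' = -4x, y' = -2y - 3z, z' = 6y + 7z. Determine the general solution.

Coefficient matrix A = [[-4, 0, 0], [0, -2, -3], [0, 6, 7]].
det(A - λI) = 0 gives eigenvalues λ = -4, 1, 4.
For λ=-4: eigenvector (1,0,0).
For λ=1: eigenvector (0,1,-1).
For λ=4: eigenvector (0,-1,2).
General solution: C_1e^(-4t)(1,0,0) + C_2e^(t)(0,1,-1) + C_3e^(4t)(0,-1,2).

x(t) = C_1e^(-4t), y(t) = C_2e^(t) - C_3e^(4t), z(t) = -C_2e^(t) + 2C_3e^(4t)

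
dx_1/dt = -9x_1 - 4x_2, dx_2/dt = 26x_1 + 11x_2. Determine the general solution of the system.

x_1(t) = K_1e^(t)sin(2t) - K_1e^(t)cos(2t) - K_2e^(t)sin(2t) - K_2e^(t)cos(2t), x_2(t) = -3K_1e^(t)sin(2t) + 2K_1e^(t)cos(2t) + 2K_2e^(t)sin(2t) + 3K_2e^(t)cos(2t)

Coefficient matrix A = [[-9, -4], [26, 11]].
Characteristic polynomial det(A - λI) = λ^2 - 2λ + 5 = 0.
Eigenvalues λ = 1 ± 2i (complex conjugate pair).
For λ=1+2i: an eigenvector is (-1,2) - i(1,-3) = (-1 - i, 2 + 3i).
A real fundamental pair from Re and Im of e^((1+2i)t)v: X_1 = e^(t)(cos(2t)·(-1,2) + sin(2t)·(1,-3)), X_2 = e^(t)(sin(2t)·(-1,2) - cos(2t)·(1,-3)).
General solution: K_1X_1 + K_2X_2.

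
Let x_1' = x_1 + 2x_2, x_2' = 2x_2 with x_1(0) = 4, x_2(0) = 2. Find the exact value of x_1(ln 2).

A = [[1,2],[0,2]]; eigenvalues λ = 1, 2.
Eigenvectors: (1,0) for λ=1, (2,1) for λ=2.
From the initial condition, c_1 = 0, c_2 = 2.
x_1(ln 2) = (0)(2^1)(1) + (2)(2^2)(2) = 16.

16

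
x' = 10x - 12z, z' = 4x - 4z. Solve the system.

x(t) = -3K_1e^(2t) - 2K_2e^(4t), z(t) = -2K_1e^(2t) - K_2e^(4t)

Coefficient matrix A = [[10, -12], [4, -4]].
Characteristic polynomial det(A - λI) = λ^2 - 6λ + 8 = 0.
Eigenvalues λ = 2, 4.
For λ=2: (A-λI) row 1 is [8, -12], so an eigenvector is (-3, -2).
For λ=4: (A-λI) row 1 is [6, -12], so an eigenvector is (-2, -1).
General solution: K_1e^(2t)(-3,-2) + K_2e^(4t)(-2,-1).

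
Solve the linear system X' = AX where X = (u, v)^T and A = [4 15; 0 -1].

Coefficient matrix A = [[4, 15], [0, -1]].
Characteristic polynomial det(A - λI) = λ^2 - 3λ - 4 = 0.
Eigenvalues λ = 4, -1.
For λ=4: (A-λI) row 1 is [0, 15], so an eigenvector is (1, 0).
For λ=-1: (A-λI) row 1 is [5, 15], so an eigenvector is (-3, 1).
General solution: c_1e^(4t)(1,0) + c_2e^(-t)(-3,1).

u(t) = c_1e^(4t) - 3c_2e^(-t), v(t) = c_2e^(-t)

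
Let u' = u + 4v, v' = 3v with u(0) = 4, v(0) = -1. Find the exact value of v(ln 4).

A = [[1,4],[0,3]]; eigenvalues λ = 1, 3.
Eigenvectors: (1,0) for λ=1, (-2,-1) for λ=3.
From the initial condition, c_1 = 6, c_2 = 1.
v(ln 4) = (6)(4^1)(0) + (1)(4^3)(-1) = -64.

-64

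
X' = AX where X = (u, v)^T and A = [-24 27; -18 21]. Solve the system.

Coefficient matrix A = [[-24, 27], [-18, 21]].
Characteristic polynomial det(A - λI) = λ^2 + 3λ - 18 = 0.
Eigenvalues λ = 3, -6.
For λ=3: (A-λI) row 1 is [-27, 27], so an eigenvector is (1, 1).
For λ=-6: (A-λI) row 1 is [-18, 27], so an eigenvector is (-3, -2).
General solution: C_1e^(3t)(1,1) + C_2e^(-6t)(-3,-2).

u(t) = C_1e^(3t) - 3C_2e^(-6t), v(t) = C_1e^(3t) - 2C_2e^(-6t)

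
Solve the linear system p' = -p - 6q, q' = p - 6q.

p(t) = 3c_1e^(-3t) - 2c_2e^(-4t), q(t) = c_1e^(-3t) - c_2e^(-4t)

Coefficient matrix A = [[-1, -6], [1, -6]].
Characteristic polynomial det(A - λI) = λ^2 + 7λ + 12 = 0.
Eigenvalues λ = -3, -4.
For λ=-3: (A-λI) row 1 is [2, -6], so an eigenvector is (3, 1).
For λ=-4: (A-λI) row 1 is [3, -6], so an eigenvector is (-2, -1).
General solution: c_1e^(-3t)(3,1) + c_2e^(-4t)(-2,-1).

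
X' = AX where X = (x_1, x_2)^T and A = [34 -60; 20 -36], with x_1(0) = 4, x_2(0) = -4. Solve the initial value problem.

Coefficient matrix A = [[34, -60], [20, -36]].
Characteristic polynomial det(A - λI) = λ^2 + 2λ - 24 = 0.
Eigenvalues λ = -6, 4.
For λ=-6: (A-λI) row 1 is [40, -60], so an eigenvector is (-3, -2).
For λ=4: (A-λI) row 1 is [30, -60], so an eigenvector is (-2, -1).
General solution: C_1e^(-6t)(-3,-2) + C_2e^(4t)(-2,-1).
Applying x_1(0)=4, x_2(0)=-4 gives C_1=12, C_2=-20.

x_1(t) = 40e^(4t) - 36e^(-6t), x_2(t) = 20e^(4t) - 24e^(-6t)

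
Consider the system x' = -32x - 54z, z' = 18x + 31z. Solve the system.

x(t) = 2K_1e^(-5t) + 3K_2e^(4t), z(t) = -K_1e^(-5t) - 2K_2e^(4t)

Coefficient matrix A = [[-32, -54], [18, 31]].
Characteristic polynomial det(A - λI) = λ^2 + λ - 20 = 0.
Eigenvalues λ = -5, 4.
For λ=-5: (A-λI) row 1 is [-27, -54], so an eigenvector is (2, -1).
For λ=4: (A-λI) row 1 is [-36, -54], so an eigenvector is (3, -2).
General solution: K_1e^(-5t)(2,-1) + K_2e^(4t)(3,-2).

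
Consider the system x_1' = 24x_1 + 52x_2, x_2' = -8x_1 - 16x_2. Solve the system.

x_1(t) = -3c_1e^(4t)sin(4t) + 2c_1e^(4t)cos(4t) + 2c_2e^(4t)sin(4t) + 3c_2e^(4t)cos(4t), x_2(t) = c_1e^(4t)sin(4t) - c_1e^(4t)cos(4t) - c_2e^(4t)sin(4t) - c_2e^(4t)cos(4t)

Coefficient matrix A = [[24, 52], [-8, -16]].
Characteristic polynomial det(A - λI) = λ^2 - 8λ + 32 = 0.
Eigenvalues λ = 4 ± 4i (complex conjugate pair).
For λ=4+4i: an eigenvector is (2,-1) - i(-3,1) = (2 + 3i, -1 - i).
A real fundamental pair from Re and Im of e^((4+4i)t)v: X_1 = e^(4t)(cos(4t)·(2,-1) + sin(4t)·(-3,1)), X_2 = e^(4t)(sin(4t)·(2,-1) - cos(4t)·(-3,1)).
General solution: c_1X_1 + c_2X_2.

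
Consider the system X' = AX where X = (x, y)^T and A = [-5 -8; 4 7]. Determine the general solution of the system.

Coefficient matrix A = [[-5, -8], [4, 7]].
Characteristic polynomial det(A - λI) = λ^2 - 2λ - 3 = 0.
Eigenvalues λ = -1, 3.
For λ=-1: (A-λI) row 1 is [-4, -8], so an eigenvector is (-2, 1).
For λ=3: (A-λI) row 1 is [-8, -8], so an eigenvector is (1, -1).
General solution: K_1e^(-t)(-2,1) + K_2e^(3t)(1,-1).

x(t) = -2K_1e^(-t) + K_2e^(3t), y(t) = K_1e^(-t) - K_2e^(3t)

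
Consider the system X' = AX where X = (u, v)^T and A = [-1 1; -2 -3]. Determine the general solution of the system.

u(t) = -C_1e^(-2t)cos(t) - C_2e^(-2t)sin(t), v(t) = C_1e^(-2t)sin(t) + C_1e^(-2t)cos(t) + C_2e^(-2t)sin(t) - C_2e^(-2t)cos(t)

Coefficient matrix A = [[-1, 1], [-2, -3]].
Characteristic polynomial det(A - λI) = λ^2 + 4λ + 5 = 0.
Eigenvalues λ = -2 ± i (complex conjugate pair).
For λ=-2+i: an eigenvector is (-1,1) - i(0,1) = (-1, 1 - i).
A real fundamental pair from Re and Im of e^((-2+i)t)v: X_1 = e^(-2t)(cos(t)·(-1,1) + sin(t)·(0,1)), X_2 = e^(-2t)(sin(t)·(-1,1) - cos(t)·(0,1)).
General solution: C_1X_1 + C_2X_2.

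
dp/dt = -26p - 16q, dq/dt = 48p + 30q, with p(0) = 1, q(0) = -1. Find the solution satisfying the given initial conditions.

p(t) = -e^(6t) + 2e^(-2t), q(t) = 2e^(6t) - 3e^(-2t)

Coefficient matrix A = [[-26, -16], [48, 30]].
Characteristic polynomial det(A - λI) = λ^2 - 4λ - 12 = 0.
Eigenvalues λ = 6, -2.
For λ=6: (A-λI) row 1 is [-32, -16], so an eigenvector is (-1, 2).
For λ=-2: (A-λI) row 1 is [-24, -16], so an eigenvector is (2, -3).
General solution: K_1e^(6t)(-1,2) + K_2e^(-2t)(2,-3).
Applying p(0)=1, q(0)=-1 gives K_1=1, K_2=1.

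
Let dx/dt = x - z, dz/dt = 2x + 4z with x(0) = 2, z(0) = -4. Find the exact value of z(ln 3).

A = [[1,-1],[2,4]]; eigenvalues λ = 3, 2.
Eigenvectors: (1,-2) for λ=3, (-1,1) for λ=2.
From the initial condition, c_1 = 2, c_2 = 0.
z(ln 3) = (2)(3^3)(-2) + (0)(3^2)(1) = -108.

-108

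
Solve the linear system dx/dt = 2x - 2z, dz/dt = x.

x(t) = c_1e^(t)sin(t) - c_1e^(t)cos(t) - c_2e^(t)sin(t) - c_2e^(t)cos(t), z(t) = -c_1e^(t)cos(t) - c_2e^(t)sin(t)

Coefficient matrix A = [[2, -2], [1, 0]].
Characteristic polynomial det(A - λI) = λ^2 - 2λ + 2 = 0.
Eigenvalues λ = 1 ± i (complex conjugate pair).
For λ=1+i: an eigenvector is (-1,-1) - i(1,0) = (-1 - i, -1).
A real fundamental pair from Re and Im of e^((1+i)t)v: X_1 = e^(t)(cos(t)·(-1,-1) + sin(t)·(1,0)), X_2 = e^(t)(sin(t)·(-1,-1) - cos(t)·(1,0)).
General solution: c_1X_1 + c_2X_2.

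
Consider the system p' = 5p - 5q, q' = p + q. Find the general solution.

Coefficient matrix A = [[5, -5], [1, 1]].
Characteristic polynomial det(A - λI) = λ^2 - 6λ + 10 = 0.
Eigenvalues λ = 3 ± i (complex conjugate pair).
For λ=3+i: an eigenvector is (-1,0) - i(-2,-1) = (-1 + 2i, 0 + i).
A real fundamental pair from Re and Im of e^((3+i)t)v: X_1 = e^(3t)(cos(t)·(-1,0) + sin(t)·(-2,-1)), X_2 = e^(3t)(sin(t)·(-1,0) - cos(t)·(-2,-1)).
General solution: c_1X_1 + c_2X_2.

p(t) = -2c_1e^(3t)sin(t) - c_1e^(3t)cos(t) - c_2e^(3t)sin(t) + 2c_2e^(3t)cos(t), q(t) = -c_1e^(3t)sin(t) + c_2e^(3t)cos(t)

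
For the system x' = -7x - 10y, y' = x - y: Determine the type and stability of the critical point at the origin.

A = [[-7,-10],[1,-1]]; det(A-λI) = λ^2 + 8λ + 17.
λ = -4 ± i: negative real part.

stable spiral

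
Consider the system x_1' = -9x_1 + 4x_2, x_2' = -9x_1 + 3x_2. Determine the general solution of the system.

x_1(t) = -2C_1e^(-3t) - 2C_2te^(-3t) + C_2e^(-3t), x_2(t) = -3C_1e^(-3t) - 3C_2te^(-3t) + C_2e^(-3t)

Coefficient matrix A = [[-9, 4], [-9, 3]].
Characteristic polynomial det(A - λI) = λ^2 + 6λ + 9 = 0.
Single eigenvalue λ = -3 with algebraic multiplicity 2.
Eigenvector v = (-2,-3); generalized eigenvector w with (A-λI)w=v is (1,1).
General solution: e^(-3t)[C_1·v + C_2·(t·v + w)].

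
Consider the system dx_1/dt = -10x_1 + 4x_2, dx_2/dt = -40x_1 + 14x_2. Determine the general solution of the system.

x_1(t) = C_1e^(2t)sin(4t) - C_2e^(2t)cos(4t), x_2(t) = 3C_1e^(2t)sin(4t) + C_1e^(2t)cos(4t) + C_2e^(2t)sin(4t) - 3C_2e^(2t)cos(4t)

Coefficient matrix A = [[-10, 4], [-40, 14]].
Characteristic polynomial det(A - λI) = λ^2 - 4λ + 20 = 0.
Eigenvalues λ = 2 ± 4i (complex conjugate pair).
For λ=2+4i: an eigenvector is (0,1) - i(1,3) = (0 - i, 1 - 3i).
A real fundamental pair from Re and Im of e^((2+4i)t)v: X_1 = e^(2t)(cos(4t)·(0,1) + sin(4t)·(1,3)), X_2 = e^(2t)(sin(4t)·(0,1) - cos(4t)·(1,3)).
General solution: C_1X_1 + C_2X_2.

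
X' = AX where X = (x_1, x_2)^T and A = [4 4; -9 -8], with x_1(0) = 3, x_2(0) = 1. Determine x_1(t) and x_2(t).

Coefficient matrix A = [[4, 4], [-9, -8]].
Characteristic polynomial det(A - λI) = λ^2 + 4λ + 4 = 0.
Single eigenvalue λ = -2 with algebraic multiplicity 2.
Eigenvector v = (-2,3); generalized eigenvector w with (A-λI)w=v is (1,-2).
General solution: e^(-2t)[c_1·v + c_2·(t·v + w)].
Applying x_1(0)=3, x_2(0)=1 gives c_1=-7, c_2=-11.

x_1(t) = 22te^(-2t) + 3e^(-2t), x_2(t) = -33te^(-2t) + e^(-2t)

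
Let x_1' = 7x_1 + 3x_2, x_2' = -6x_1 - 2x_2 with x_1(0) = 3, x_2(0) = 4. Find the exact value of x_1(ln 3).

789

A = [[7,3],[-6,-2]]; eigenvalues λ = 4, 1.
Eigenvectors: (-1,1) for λ=4, (-1,2) for λ=1.
From the initial condition, c_1 = -10, c_2 = 7.
x_1(ln 3) = (-10)(3^4)(-1) + (7)(3^1)(-1) = 789.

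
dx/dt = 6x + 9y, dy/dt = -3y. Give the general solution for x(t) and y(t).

x(t) = K_1e^(6t) + K_2e^(-3t), y(t) = -K_2e^(-3t)

Coefficient matrix A = [[6, 9], [0, -3]].
Characteristic polynomial det(A - λI) = λ^2 - 3λ - 18 = 0.
Eigenvalues λ = 6, -3.
For λ=6: (A-λI) row 1 is [0, 9], so an eigenvector is (1, 0).
For λ=-3: (A-λI) row 1 is [9, 9], so an eigenvector is (1, -1).
General solution: K_1e^(6t)(1,0) + K_2e^(-3t)(1,-1).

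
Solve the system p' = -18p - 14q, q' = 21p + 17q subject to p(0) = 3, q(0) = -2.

p(t) = -2e^(3t) + 5e^(-4t), q(t) = 3e^(3t) - 5e^(-4t)

Coefficient matrix A = [[-18, -14], [21, 17]].
Characteristic polynomial det(A - λI) = λ^2 + λ - 12 = 0.
Eigenvalues λ = 3, -4.
For λ=3: (A-λI) row 1 is [-21, -14], so an eigenvector is (-2, 3).
For λ=-4: (A-λI) row 1 is [-14, -14], so an eigenvector is (1, -1).
General solution: K_1e^(3t)(-2,3) + K_2e^(-4t)(1,-1).
Applying p(0)=3, q(0)=-2 gives K_1=1, K_2=5.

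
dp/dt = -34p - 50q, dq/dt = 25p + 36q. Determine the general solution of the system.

Coefficient matrix A = [[-34, -50], [25, 36]].
Characteristic polynomial det(A - λI) = λ^2 - 2λ + 26 = 0.
Eigenvalues λ = 1 ± 5i (complex conjugate pair).
For λ=1+5i: an eigenvector is (1,-1) - i(3,-2) = (1 - 3i, -1 + 2i).
A real fundamental pair from Re and Im of e^((1+5i)t)v: X_1 = e^(t)(cos(5t)·(1,-1) + sin(5t)·(3,-2)), X_2 = e^(t)(sin(5t)·(1,-1) - cos(5t)·(3,-2)).
General solution: K_1X_1 + K_2X_2.

p(t) = 3K_1e^(t)sin(5t) + K_1e^(t)cos(5t) + K_2e^(t)sin(5t) - 3K_2e^(t)cos(5t), q(t) = -2K_1e^(t)sin(5t) - K_1e^(t)cos(5t) - K_2e^(t)sin(5t) + 2K_2e^(t)cos(5t)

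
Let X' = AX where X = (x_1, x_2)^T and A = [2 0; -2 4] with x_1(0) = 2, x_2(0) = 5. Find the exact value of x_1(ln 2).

8

A = [[2,0],[-2,4]]; eigenvalues λ = 2, 4.
Eigenvectors: (1,1) for λ=2, (0,-1) for λ=4.
From the initial condition, c_1 = 2, c_2 = -3.
x_1(ln 2) = (2)(2^2)(1) + (-3)(2^4)(0) = 8.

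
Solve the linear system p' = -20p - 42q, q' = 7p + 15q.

p(t) = 3C_1e^(-6t) + 2C_2e^(t), q(t) = -C_1e^(-6t) - C_2e^(t)

Coefficient matrix A = [[-20, -42], [7, 15]].
Characteristic polynomial det(A - λI) = λ^2 + 5λ - 6 = 0.
Eigenvalues λ = -6, 1.
For λ=-6: (A-λI) row 1 is [-14, -42], so an eigenvector is (3, -1).
For λ=1: (A-λI) row 1 is [-21, -42], so an eigenvector is (2, -1).
General solution: C_1e^(-6t)(3,-1) + C_2e^(t)(2,-1).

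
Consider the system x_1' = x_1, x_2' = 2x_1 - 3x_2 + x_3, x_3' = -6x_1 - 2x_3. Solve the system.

x_1(t) = c_1e^(t), x_2(t) = c_2e^(-3t) + c_3e^(-2t), x_3(t) = -2c_1e^(t) + c_3e^(-2t)

Coefficient matrix A = [[1, 0, 0], [2, -3, 1], [-6, 0, -2]].
det(A - λI) = 0 gives eigenvalues λ = 1, -3, -2.
For λ=1: eigenvector (1,0,-2).
For λ=-3: eigenvector (0,1,0).
For λ=-2: eigenvector (0,1,1).
General solution: c_1e^(t)(1,0,-2) + c_2e^(-3t)(0,1,0) + c_3e^(-2t)(0,1,1).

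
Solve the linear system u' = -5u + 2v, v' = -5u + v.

Coefficient matrix A = [[-5, 2], [-5, 1]].
Characteristic polynomial det(A - λI) = λ^2 + 4λ + 5 = 0.
Eigenvalues λ = -2 ± i (complex conjugate pair).
For λ=-2+i: an eigenvector is (-1,-1) - i(1,2) = (-1 - i, -1 - 2i).
A real fundamental pair from Re and Im of e^((-2+i)t)v: X_1 = e^(-2t)(cos(t)·(-1,-1) + sin(t)·(1,2)), X_2 = e^(-2t)(sin(t)·(-1,-1) - cos(t)·(1,2)).
General solution: K_1X_1 + K_2X_2.

u(t) = K_1e^(-2t)sin(t) - K_1e^(-2t)cos(t) - K_2e^(-2t)sin(t) - K_2e^(-2t)cos(t), v(t) = 2K_1e^(-2t)sin(t) - K_1e^(-2t)cos(t) - K_2e^(-2t)sin(t) - 2K_2e^(-2t)cos(t)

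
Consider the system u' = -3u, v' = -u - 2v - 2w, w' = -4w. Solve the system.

Coefficient matrix A = [[-3, 0, 0], [-1, -2, -2], [0, 0, -4]].
det(A - λI) = 0 gives eigenvalues λ = -2, -3, -4.
For λ=-2: eigenvector (0,-1,0).
For λ=-3: eigenvector (1,1,0).
For λ=-4: eigenvector (0,1,1).
General solution: C_1e^(-2t)(0,-1,0) + C_2e^(-3t)(1,1,0) + C_3e^(-4t)(0,1,1).

u(t) = C_2e^(-3t), v(t) = -C_1e^(-2t) + C_2e^(-3t) + C_3e^(-4t), w(t) = C_3e^(-4t)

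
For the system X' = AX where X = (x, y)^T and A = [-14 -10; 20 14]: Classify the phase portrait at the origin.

center

A = [[-14,-10],[20,14]]; det(A-λI) = λ^2 + 4.
λ = 0 ± 2i: zero real part.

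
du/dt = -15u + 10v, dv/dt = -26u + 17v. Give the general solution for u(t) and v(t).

Coefficient matrix A = [[-15, 10], [-26, 17]].
Characteristic polynomial det(A - λI) = λ^2 - 2λ + 5 = 0.
Eigenvalues λ = 1 ± 2i (complex conjugate pair).
For λ=1+2i: an eigenvector is (-2,-3) - i(1,2) = (-2 - i, -3 - 2i).
A real fundamental pair from Re and Im of e^((1+2i)t)v: X_1 = e^(t)(cos(2t)·(-2,-3) + sin(2t)·(1,2)), X_2 = e^(t)(sin(2t)·(-2,-3) - cos(2t)·(1,2)).
General solution: C_1X_1 + C_2X_2.

u(t) = C_1e^(t)sin(2t) - 2C_1e^(t)cos(2t) - 2C_2e^(t)sin(2t) - C_2e^(t)cos(2t), v(t) = 2C_1e^(t)sin(2t) - 3C_1e^(t)cos(2t) - 3C_2e^(t)sin(2t) - 2C_2e^(t)cos(2t)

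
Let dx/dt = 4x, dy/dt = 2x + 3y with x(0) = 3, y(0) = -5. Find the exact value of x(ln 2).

48

A = [[4,0],[2,3]]; eigenvalues λ = 3, 4.
Eigenvectors: (0,-1) for λ=3, (-1,-2) for λ=4.
From the initial condition, c_1 = 11, c_2 = -3.
x(ln 2) = (11)(2^3)(0) + (-3)(2^4)(-1) = 48.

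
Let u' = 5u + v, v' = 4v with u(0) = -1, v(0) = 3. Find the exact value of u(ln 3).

243

A = [[5,1],[0,4]]; eigenvalues λ = 5, 4.
Eigenvectors: (1,0) for λ=5, (-1,1) for λ=4.
From the initial condition, c_1 = 2, c_2 = 3.
u(ln 3) = (2)(3^5)(1) + (3)(3^4)(-1) = 243.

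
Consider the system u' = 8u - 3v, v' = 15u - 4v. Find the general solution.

Coefficient matrix A = [[8, -3], [15, -4]].
Characteristic polynomial det(A - λI) = λ^2 - 4λ + 13 = 0.
Eigenvalues λ = 2 ± 3i (complex conjugate pair).
For λ=2+3i: an eigenvector is (0,1) - i(-1,-2) = (0 + i, 1 + 2i).
A real fundamental pair from Re and Im of e^((2+3i)t)v: X_1 = e^(2t)(cos(3t)·(0,1) + sin(3t)·(-1,-2)), X_2 = e^(2t)(sin(3t)·(0,1) - cos(3t)·(-1,-2)).
General solution: K_1X_1 + K_2X_2.

u(t) = -K_1e^(2t)sin(3t) + K_2e^(2t)cos(3t), v(t) = -2K_1e^(2t)sin(3t) + K_1e^(2t)cos(3t) + K_2e^(2t)sin(3t) + 2K_2e^(2t)cos(3t)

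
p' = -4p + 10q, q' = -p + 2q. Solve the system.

Coefficient matrix A = [[-4, 10], [-1, 2]].
Characteristic polynomial det(A - λI) = λ^2 + 2λ + 2 = 0.
Eigenvalues λ = -1 ± i (complex conjugate pair).
For λ=-1+i: an eigenvector is (3,1) - i(1,0) = (3 - i, 1).
A real fundamental pair from Re and Im of e^((-1+i)t)v: X_1 = e^(-t)(cos(t)·(3,1) + sin(t)·(1,0)), X_2 = e^(-t)(sin(t)·(3,1) - cos(t)·(1,0)).
General solution: c_1X_1 + c_2X_2.

p(t) = c_1e^(-t)sin(t) + 3c_1e^(-t)cos(t) + 3c_2e^(-t)sin(t) - c_2e^(-t)cos(t), q(t) = c_1e^(-t)cos(t) + c_2e^(-t)sin(t)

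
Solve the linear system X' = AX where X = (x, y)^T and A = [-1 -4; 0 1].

Coefficient matrix A = [[-1, -4], [0, 1]].
Characteristic polynomial det(A - λI) = λ^2 - 1 = 0.
Eigenvalues λ = -1, 1.
For λ=-1: (A-λI) row 1 is [0, -4], so an eigenvector is (1, 0).
For λ=1: (A-λI) row 1 is [-2, -4], so an eigenvector is (2, -1).
General solution: C_1e^(-t)(1,0) + C_2e^(t)(2,-1).

x(t) = C_1e^(-t) + 2C_2e^(t), y(t) = -C_2e^(t)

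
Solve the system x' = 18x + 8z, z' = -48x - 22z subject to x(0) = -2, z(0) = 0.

Coefficient matrix A = [[18, 8], [-48, -22]].
Characteristic polynomial det(A - λI) = λ^2 + 4λ - 12 = 0.
Eigenvalues λ = 2, -6.
For λ=2: (A-λI) row 1 is [16, 8], so an eigenvector is (1, -2).
For λ=-6: (A-λI) row 1 is [24, 8], so an eigenvector is (-1, 3).
General solution: c_1e^(2t)(1,-2) + c_2e^(-6t)(-1,3).
Applying x(0)=-2, z(0)=0 gives c_1=-6, c_2=-4.

x(t) = -6e^(2t) + 4e^(-6t), z(t) = 12e^(2t) - 12e^(-6t)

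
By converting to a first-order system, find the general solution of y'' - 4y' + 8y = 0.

y(t) = c_1e^(2t)cos(2t) + c_2e^(2t)sin(2t)

Let x_1 = y, x_2 = y'. Then x_1' = x_2 and x_2' = -8x_1 + 4x_2.
A = [[0,1],[-8,4]]; det(A-λI) = λ^2 - 4λ + 8.
Eigenvalues λ = 2 ± 2i.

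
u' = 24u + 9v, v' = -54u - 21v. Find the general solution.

Coefficient matrix A = [[24, 9], [-54, -21]].
Characteristic polynomial det(A - λI) = λ^2 - 3λ - 18 = 0.
Eigenvalues λ = -3, 6.
For λ=-3: (A-λI) row 1 is [27, 9], so an eigenvector is (1, -3).
For λ=6: (A-λI) row 1 is [18, 9], so an eigenvector is (-1, 2).
General solution: c_1e^(-3t)(1,-3) + c_2e^(6t)(-1,2).

u(t) = c_1e^(-3t) - c_2e^(6t), v(t) = -3c_1e^(-3t) + 2c_2e^(6t)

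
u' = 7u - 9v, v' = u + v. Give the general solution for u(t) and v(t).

u(t) = -3K_1e^(4t) - 3K_2te^(4t) + 2K_2e^(4t), v(t) = -K_1e^(4t) - K_2te^(4t) + K_2e^(4t)

Coefficient matrix A = [[7, -9], [1, 1]].
Characteristic polynomial det(A - λI) = λ^2 - 8λ + 16 = 0.
Single eigenvalue λ = 4 with algebraic multiplicity 2.
Eigenvector v = (-3,-1); generalized eigenvector w with (A-λI)w=v is (2,1).
General solution: e^(4t)[K_1·v + K_2·(t·v + w)].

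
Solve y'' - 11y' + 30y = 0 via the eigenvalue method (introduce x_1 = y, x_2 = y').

y(t) = c_1e^(6t) + c_2e^(5t)

Let x_1 = y, x_2 = y'. Then x_1' = x_2 and x_2' = -30x_1 + 11x_2.
A = [[0,1],[-30,11]]; det(A-λI) = λ^2 - 11λ + 30.
Eigenvalues λ = 6, 5 with eigenvectors (1,6), (1,5).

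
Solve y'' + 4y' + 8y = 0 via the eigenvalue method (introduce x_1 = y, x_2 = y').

Let x_1 = y, x_2 = y'. Then x_1' = x_2 and x_2' = -8x_1 - 4x_2.
A = [[0,1],[-8,-4]]; det(A-λI) = λ^2 + 4λ + 8.
Eigenvalues λ = -2 ± 2i.

y(t) = C_1e^(-2t)cos(2t) + C_2e^(-2t)sin(2t)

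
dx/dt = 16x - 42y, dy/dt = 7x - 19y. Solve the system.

x(t) = -3K_1e^(2t) + 2K_2e^(-5t), y(t) = -K_1e^(2t) + K_2e^(-5t)

Coefficient matrix A = [[16, -42], [7, -19]].
Characteristic polynomial det(A - λI) = λ^2 + 3λ - 10 = 0.
Eigenvalues λ = 2, -5.
For λ=2: (A-λI) row 1 is [14, -42], so an eigenvector is (-3, -1).
For λ=-5: (A-λI) row 1 is [21, -42], so an eigenvector is (2, 1).
General solution: K_1e^(2t)(-3,-1) + K_2e^(-5t)(2,1).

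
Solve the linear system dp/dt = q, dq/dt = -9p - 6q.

Coefficient matrix A = [[0, 1], [-9, -6]].
Characteristic polynomial det(A - λI) = λ^2 + 6λ + 9 = 0.
Single eigenvalue λ = -3 with algebraic multiplicity 2.
Eigenvector v = (1,-3); generalized eigenvector w with (A-λI)w=v is (1,-2).
General solution: e^(-3t)[c_1·v + c_2·(t·v + w)].

p(t) = c_1e^(-3t) + c_2te^(-3t) + c_2e^(-3t), q(t) = -3c_1e^(-3t) - 3c_2te^(-3t) - 2c_2e^(-3t)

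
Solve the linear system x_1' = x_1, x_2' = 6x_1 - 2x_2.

Coefficient matrix A = [[1, 0], [6, -2]].
Characteristic polynomial det(A - λI) = λ^2 + λ - 2 = 0.
Eigenvalues λ = 1, -2.
For λ=1: (A-λI) row 2 is [6, -3], so an eigenvector is (1, 2).
For λ=-2: (A-λI) row 1 is [3, 0], so an eigenvector is (0, 1).
General solution: C_1e^(t)(1,2) + C_2e^(-2t)(0,1).

x_1(t) = C_1e^(t), x_2(t) = 2C_1e^(t) + C_2e^(-2t)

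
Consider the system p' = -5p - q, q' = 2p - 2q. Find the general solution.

Coefficient matrix A = [[-5, -1], [2, -2]].
Characteristic polynomial det(A - λI) = λ^2 + 7λ + 12 = 0.
Eigenvalues λ = -4, -3.
For λ=-4: (A-λI) row 1 is [-1, -1], so an eigenvector is (1, -1).
For λ=-3: (A-λI) row 1 is [-2, -1], so an eigenvector is (-1, 2).
General solution: K_1e^(-4t)(1,-1) + K_2e^(-3t)(-1,2).

p(t) = K_1e^(-4t) - K_2e^(-3t), q(t) = -K_1e^(-4t) + 2K_2e^(-3t)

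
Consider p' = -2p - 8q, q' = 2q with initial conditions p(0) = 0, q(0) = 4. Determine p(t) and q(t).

Coefficient matrix A = [[-2, -8], [0, 2]].
Characteristic polynomial det(A - λI) = λ^2 - 4 = 0.
Eigenvalues λ = 2, -2.
For λ=2: (A-λI) row 1 is [-4, -8], so an eigenvector is (2, -1).
For λ=-2: (A-λI) row 1 is [0, -8], so an eigenvector is (-1, 0).
General solution: C_1e^(2t)(2,-1) + C_2e^(-2t)(-1,0).
Applying p(0)=0, q(0)=4 gives C_1=-4, C_2=-8.

p(t) = -8e^(2t) + 8e^(-2t), q(t) = 4e^(2t)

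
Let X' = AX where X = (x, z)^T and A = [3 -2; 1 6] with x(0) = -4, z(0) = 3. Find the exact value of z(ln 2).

80

A = [[3,-2],[1,6]]; eigenvalues λ = 4, 5.
Eigenvectors: (2,-1) for λ=4, (1,-1) for λ=5.
From the initial condition, c_1 = -1, c_2 = -2.
z(ln 2) = (-1)(2^4)(-1) + (-2)(2^5)(-1) = 80.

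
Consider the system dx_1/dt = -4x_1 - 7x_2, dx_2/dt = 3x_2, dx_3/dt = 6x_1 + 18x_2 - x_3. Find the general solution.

x_1(t) = -K_1e^(3t) + K_2e^(-4t), x_2(t) = K_1e^(3t), x_3(t) = 3K_1e^(3t) - 2K_2e^(-4t) + K_3e^(-t)

Coefficient matrix A = [[-4, -7, 0], [0, 3, 0], [6, 18, -1]].
det(A - λI) = 0 gives eigenvalues λ = 3, -4, -1.
For λ=3: eigenvector (-1,1,3).
For λ=-4: eigenvector (1,0,-2).
For λ=-1: eigenvector (0,0,1).
General solution: K_1e^(3t)(-1,1,3) + K_2e^(-4t)(1,0,-2) + K_3e^(-t)(0,0,1).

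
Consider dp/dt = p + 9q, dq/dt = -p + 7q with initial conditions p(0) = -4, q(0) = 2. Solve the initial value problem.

p(t) = 30te^(4t) - 4e^(4t), q(t) = 10te^(4t) + 2e^(4t)

Coefficient matrix A = [[1, 9], [-1, 7]].
Characteristic polynomial det(A - λI) = λ^2 - 8λ + 16 = 0.
Single eigenvalue λ = 4 with algebraic multiplicity 2.
Eigenvector v = (3,1); generalized eigenvector w with (A-λI)w=v is (2,1).
General solution: e^(4t)[K_1·v + K_2·(t·v + w)].
Applying p(0)=-4, q(0)=2 gives K_1=-8, K_2=10.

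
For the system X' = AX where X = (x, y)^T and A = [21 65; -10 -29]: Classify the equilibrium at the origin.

A = [[21,65],[-10,-29]]; det(A-λI) = λ^2 + 8λ + 41.
λ = -4 ± 5i: negative real part.

stable spiral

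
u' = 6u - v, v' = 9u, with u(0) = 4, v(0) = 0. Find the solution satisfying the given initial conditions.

u(t) = 12te^(3t) + 4e^(3t), v(t) = 36te^(3t)

Coefficient matrix A = [[6, -1], [9, 0]].
Characteristic polynomial det(A - λI) = λ^2 - 6λ + 9 = 0.
Single eigenvalue λ = 3 with algebraic multiplicity 2.
Eigenvector v = (-1,-3); generalized eigenvector w with (A-λI)w=v is (0,1).
General solution: e^(3t)[c_1·v + c_2·(t·v + w)].
Applying u(0)=4, v(0)=0 gives c_1=-4, c_2=-12.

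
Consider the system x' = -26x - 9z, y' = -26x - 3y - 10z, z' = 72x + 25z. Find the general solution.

x(t) = 3C_1e^(-2t) - C_3e^(t), y(t) = 2C_1e^(-2t) + C_2e^(-3t) - C_3e^(t), z(t) = -8C_1e^(-2t) + 3C_3e^(t)

Coefficient matrix A = [[-26, 0, -9], [-26, -3, -10], [72, 0, 25]].
det(A - λI) = 0 gives eigenvalues λ = -2, -3, 1.
For λ=-2: eigenvector (3,2,-8).
For λ=-3: eigenvector (0,1,0).
For λ=1: eigenvector (-1,-1,3).
General solution: C_1e^(-2t)(3,2,-8) + C_2e^(-3t)(0,1,0) + C_3e^(t)(-1,-1,3).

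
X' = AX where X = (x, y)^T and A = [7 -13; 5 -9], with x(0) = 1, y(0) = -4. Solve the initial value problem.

Coefficient matrix A = [[7, -13], [5, -9]].
Characteristic polynomial det(A - λI) = λ^2 + 2λ + 2 = 0.
Eigenvalues λ = -1 ± i (complex conjugate pair).
For λ=-1+i: an eigenvector is (-3,-2) - i(2,1) = (-3 - 2i, -2 - i).
A real fundamental pair from Re and Im of e^((-1+i)t)v: X_1 = e^(-t)(cos(t)·(-3,-2) + sin(t)·(2,1)), X_2 = e^(-t)(sin(t)·(-3,-2) - cos(t)·(2,1)).
General solution: c_1X_1 + c_2X_2.
Applying x(0)=1, y(0)=-4 gives c_1=9, c_2=-14.

x(t) = 60e^(-t)sin(t) + e^(-t)cos(t), y(t) = 37e^(-t)sin(t) - 4e^(-t)cos(t)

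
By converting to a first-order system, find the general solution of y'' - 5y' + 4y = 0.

y(t) = c_1e^(4t) + c_2e^(t)

Let x_1 = y, x_2 = y'. Then x_1' = x_2 and x_2' = -4x_1 + 5x_2.
A = [[0,1],[-4,5]]; det(A-λI) = λ^2 - 5λ + 4.
Eigenvalues λ = 4, 1 with eigenvectors (1,4), (1,1).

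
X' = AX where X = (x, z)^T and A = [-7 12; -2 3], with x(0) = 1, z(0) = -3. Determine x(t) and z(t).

Coefficient matrix A = [[-7, 12], [-2, 3]].
Characteristic polynomial det(A - λI) = λ^2 + 4λ + 3 = 0.
Eigenvalues λ = -3, -1.
For λ=-3: (A-λI) row 1 is [-4, 12], so an eigenvector is (3, 1).
For λ=-1: (A-λI) row 1 is [-6, 12], so an eigenvector is (-2, -1).
General solution: c_1e^(-3t)(3,1) + c_2e^(-t)(-2,-1).
Applying x(0)=1, z(0)=-3 gives c_1=7, c_2=10.

x(t) = -20e^(-t) + 21e^(-3t), z(t) = -10e^(-t) + 7e^(-3t)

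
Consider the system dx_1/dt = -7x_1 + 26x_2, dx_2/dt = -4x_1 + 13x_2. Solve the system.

x_1(t) = 2c_1e^(3t)sin(2t) - 3c_1e^(3t)cos(2t) - 3c_2e^(3t)sin(2t) - 2c_2e^(3t)cos(2t), x_2(t) = c_1e^(3t)sin(2t) - c_1e^(3t)cos(2t) - c_2e^(3t)sin(2t) - c_2e^(3t)cos(2t)

Coefficient matrix A = [[-7, 26], [-4, 13]].
Characteristic polynomial det(A - λI) = λ^2 - 6λ + 13 = 0.
Eigenvalues λ = 3 ± 2i (complex conjugate pair).
For λ=3+2i: an eigenvector is (-3,-1) - i(2,1) = (-3 - 2i, -1 - i).
A real fundamental pair from Re and Im of e^((3+2i)t)v: X_1 = e^(3t)(cos(2t)·(-3,-1) + sin(2t)·(2,1)), X_2 = e^(3t)(sin(2t)·(-3,-1) - cos(2t)·(2,1)).
General solution: c_1X_1 + c_2X_2.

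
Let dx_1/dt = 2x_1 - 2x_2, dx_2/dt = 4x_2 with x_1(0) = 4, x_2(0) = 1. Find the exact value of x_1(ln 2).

A = [[2,-2],[0,4]]; eigenvalues λ = 2, 4.
Eigenvectors: (1,0) for λ=2, (-1,1) for λ=4.
From the initial condition, c_1 = 5, c_2 = 1.
x_1(ln 2) = (5)(2^2)(1) + (1)(2^4)(-1) = 4.

4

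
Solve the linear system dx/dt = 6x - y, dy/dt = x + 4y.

x(t) = -c_1e^(5t) - c_2te^(5t) - 2c_2e^(5t), y(t) = -c_1e^(5t) - c_2te^(5t) - c_2e^(5t)

Coefficient matrix A = [[6, -1], [1, 4]].
Characteristic polynomial det(A - λI) = λ^2 - 10λ + 25 = 0.
Single eigenvalue λ = 5 with algebraic multiplicity 2.
Eigenvector v = (-1,-1); generalized eigenvector w with (A-λI)w=v is (-2,-1).
General solution: e^(5t)[c_1·v + c_2·(t·v + w)].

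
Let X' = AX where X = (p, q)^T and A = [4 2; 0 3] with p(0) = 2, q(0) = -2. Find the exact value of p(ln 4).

-256

A = [[4,2],[0,3]]; eigenvalues λ = 3, 4.
Eigenvectors: (-2,1) for λ=3, (1,0) for λ=4.
From the initial condition, c_1 = -2, c_2 = -2.
p(ln 4) = (-2)(4^3)(-2) + (-2)(4^4)(1) = -256.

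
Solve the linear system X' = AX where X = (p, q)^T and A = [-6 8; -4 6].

p(t) = 2C_1e^(-2t) + C_2e^(2t), q(t) = C_1e^(-2t) + C_2e^(2t)

Coefficient matrix A = [[-6, 8], [-4, 6]].
Characteristic polynomial det(A - λI) = λ^2 - 4 = 0.
Eigenvalues λ = -2, 2.
For λ=-2: (A-λI) row 1 is [-4, 8], so an eigenvector is (2, 1).
For λ=2: (A-λI) row 1 is [-8, 8], so an eigenvector is (1, 1).
General solution: C_1e^(-2t)(2,1) + C_2e^(2t)(1,1).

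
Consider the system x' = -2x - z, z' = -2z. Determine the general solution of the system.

x(t) = -K_1e^(-2t) - K_2te^(-2t) + K_2e^(-2t), z(t) = K_2e^(-2t)

Coefficient matrix A = [[-2, -1], [0, -2]].
Characteristic polynomial det(A - λI) = λ^2 + 4λ + 4 = 0.
Single eigenvalue λ = -2 with algebraic multiplicity 2.
Eigenvector v = (-1,0); generalized eigenvector w with (A-λI)w=v is (1,1).
General solution: e^(-2t)[K_1·v + K_2·(t·v + w)].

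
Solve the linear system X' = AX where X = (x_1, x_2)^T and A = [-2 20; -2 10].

x_1(t) = -c_1e^(4t)sin(2t) - 3c_1e^(4t)cos(2t) - 3c_2e^(4t)sin(2t) + c_2e^(4t)cos(2t), x_2(t) = -c_1e^(4t)cos(2t) - c_2e^(4t)sin(2t)

Coefficient matrix A = [[-2, 20], [-2, 10]].
Characteristic polynomial det(A - λI) = λ^2 - 8λ + 20 = 0.
Eigenvalues λ = 4 ± 2i (complex conjugate pair).
For λ=4+2i: an eigenvector is (-3,-1) - i(-1,0) = (-3 + i, -1).
A real fundamental pair from Re and Im of e^((4+2i)t)v: X_1 = e^(4t)(cos(2t)·(-3,-1) + sin(2t)·(-1,0)), X_2 = e^(4t)(sin(2t)·(-3,-1) - cos(2t)·(-1,0)).
General solution: c_1X_1 + c_2X_2.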